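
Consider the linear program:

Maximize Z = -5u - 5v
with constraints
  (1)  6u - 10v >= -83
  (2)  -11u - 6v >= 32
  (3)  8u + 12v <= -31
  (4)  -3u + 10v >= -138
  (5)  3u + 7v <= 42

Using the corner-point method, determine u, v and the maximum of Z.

u = -221/3, v = -359/10, maximum Z = 3287/6

Vertices and Z = -5u - 5v:
  (-653/76, 239/76) → Z = 1035/38
  (-221/3, -359/10) → Z = 3287/6
  (-33/14, -85/84) → Z = 1415/84
  (127/32, -807/64) → Z = 2765/64

The binding constraints are 6u - 10v = -83 and -3u + 10v = -138.
Solving simultaneously gives u = -221/3, v = -359/10.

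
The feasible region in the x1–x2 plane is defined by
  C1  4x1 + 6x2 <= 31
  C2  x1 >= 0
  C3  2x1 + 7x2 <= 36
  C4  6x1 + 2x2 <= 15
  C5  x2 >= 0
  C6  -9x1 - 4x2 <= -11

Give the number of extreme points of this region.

Pairwise boundary intersections that survive every other constraint:
  (1/16, 41/8)
  (1, 9/2)
  (0, 36/7)
  (0, 11/4)
  (5/2, 0)
  (11/9, 0)

6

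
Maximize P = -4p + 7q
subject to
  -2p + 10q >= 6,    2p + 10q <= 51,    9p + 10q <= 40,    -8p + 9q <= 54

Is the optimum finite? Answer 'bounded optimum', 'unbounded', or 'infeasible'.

Feasible corners and P = -4p + 7q:
  (34/11, 67/55) → P = -211/55
  (-243/31, -30/31) → P = 762/31
  (-180/161, 806/161) → P = 6362/161
The feasible region has finitely many vertices and no improving ray; the maximum is 6362/161 at (-180/161, 806/161).

bounded optimum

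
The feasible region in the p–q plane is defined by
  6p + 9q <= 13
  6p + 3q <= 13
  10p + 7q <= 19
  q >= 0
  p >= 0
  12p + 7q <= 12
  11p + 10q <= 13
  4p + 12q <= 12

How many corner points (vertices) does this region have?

5

Pairwise boundary intersections that survive every other constraint:
  (0, 0)
  (1, 0)
  (0, 1)
  (29/43, 24/43)
  (9/23, 20/23)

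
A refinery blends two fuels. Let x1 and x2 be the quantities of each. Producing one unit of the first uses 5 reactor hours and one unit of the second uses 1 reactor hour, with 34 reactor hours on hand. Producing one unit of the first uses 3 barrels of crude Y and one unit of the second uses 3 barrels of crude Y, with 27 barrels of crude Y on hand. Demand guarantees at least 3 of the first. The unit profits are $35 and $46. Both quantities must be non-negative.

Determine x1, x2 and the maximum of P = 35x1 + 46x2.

x1 = 3, x2 = 6, maximum P = 381

The optimum lies where 3x1 + 3x2 = 27 and x1 = 3.
Solving simultaneously gives x1 = 3, x2 = 6.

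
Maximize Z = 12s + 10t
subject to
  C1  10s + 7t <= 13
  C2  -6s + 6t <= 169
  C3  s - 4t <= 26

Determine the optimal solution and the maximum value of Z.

Extreme points and Z = 12s + 10t:
  (-65/6, 52/3) → Z = 130/3
  (234/47, -247/47) → Z = 338/47
  (-416/9, -325/18) → Z = -6617/9

At the optimal vertex, 10s + 7t = 13 and -6s + 6t = 169.
Solving simultaneously gives s = -65/6, t = 52/3.

s = -65/6, t = 52/3, maximum Z = 130/3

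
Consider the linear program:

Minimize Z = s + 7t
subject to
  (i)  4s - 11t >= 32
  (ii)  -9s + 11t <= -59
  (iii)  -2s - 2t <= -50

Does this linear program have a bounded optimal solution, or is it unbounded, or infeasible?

unbounded

From the feasible point (307/15, 68/15), moving in the direction (2, -2) keeps every constraint satisfied while Z decreases without bound.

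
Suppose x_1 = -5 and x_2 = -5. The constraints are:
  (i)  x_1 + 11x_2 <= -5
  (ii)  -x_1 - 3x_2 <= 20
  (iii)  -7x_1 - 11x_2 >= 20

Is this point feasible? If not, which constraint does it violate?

(i): -60 ≤ -5 ✓
(ii): 20 ≤ 20 ✓
(iii): 90 ≥ 20 ✓

feasible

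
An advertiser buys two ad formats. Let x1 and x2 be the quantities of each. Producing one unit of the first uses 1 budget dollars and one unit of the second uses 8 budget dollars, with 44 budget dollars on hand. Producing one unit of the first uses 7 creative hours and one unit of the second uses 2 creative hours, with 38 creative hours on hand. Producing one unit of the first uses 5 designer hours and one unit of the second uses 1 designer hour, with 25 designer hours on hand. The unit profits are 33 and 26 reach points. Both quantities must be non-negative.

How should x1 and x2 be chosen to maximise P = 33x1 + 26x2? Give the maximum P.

Corner points and P = 33x1 + 26x2:
  (0, 0) → P = 0
  (0, 11/2) → P = 143
  (5, 0) → P = 165
  (4, 5) → P = 262

x1 = 4, x2 = 5, maximum P = 262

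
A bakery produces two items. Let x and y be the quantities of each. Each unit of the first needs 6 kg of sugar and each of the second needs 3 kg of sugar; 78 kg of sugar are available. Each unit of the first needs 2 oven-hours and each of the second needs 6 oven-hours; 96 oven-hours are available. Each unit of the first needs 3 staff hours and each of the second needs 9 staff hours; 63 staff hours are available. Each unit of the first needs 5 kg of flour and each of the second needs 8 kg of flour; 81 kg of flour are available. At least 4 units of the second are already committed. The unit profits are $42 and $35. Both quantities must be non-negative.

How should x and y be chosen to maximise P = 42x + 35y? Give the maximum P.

Extreme points and P = 42x + 35y:
  (0, 7) → P = 245
  (0, 4) → P = 140
  (9, 4) → P = 518

x = 9, y = 4, maximum P = 518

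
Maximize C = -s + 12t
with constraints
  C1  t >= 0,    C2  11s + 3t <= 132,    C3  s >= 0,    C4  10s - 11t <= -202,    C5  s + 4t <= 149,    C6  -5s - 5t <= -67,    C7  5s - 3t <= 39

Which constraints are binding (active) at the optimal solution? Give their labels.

Corner points and C = -s + 12t:
  (846/151, 3542/151) → C = 41658/151
  (81/41, 1507/41) → C = 18003/41
  (0, 202/11) → C = 2424/11
  (0, 149/4) → C = 447

The maximum is at (0, 149/4). Substituting into each constraint, equality holds for C3 and C5; the remaining constraints have slack.

C3 and C5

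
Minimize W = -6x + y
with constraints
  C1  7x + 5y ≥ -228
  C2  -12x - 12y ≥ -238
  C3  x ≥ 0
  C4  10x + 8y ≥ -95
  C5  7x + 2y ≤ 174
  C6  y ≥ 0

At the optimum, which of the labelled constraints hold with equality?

C2 and C6

Vertices and W = -6x + y:
  (0, 119/6) → W = 119/6
  (119/6, 0) → W = -119
  (0, 0) → W = 0

The minimum is at (119/6, 0). Substituting into each constraint, equality holds for C2 and C6; the remaining constraints have slack.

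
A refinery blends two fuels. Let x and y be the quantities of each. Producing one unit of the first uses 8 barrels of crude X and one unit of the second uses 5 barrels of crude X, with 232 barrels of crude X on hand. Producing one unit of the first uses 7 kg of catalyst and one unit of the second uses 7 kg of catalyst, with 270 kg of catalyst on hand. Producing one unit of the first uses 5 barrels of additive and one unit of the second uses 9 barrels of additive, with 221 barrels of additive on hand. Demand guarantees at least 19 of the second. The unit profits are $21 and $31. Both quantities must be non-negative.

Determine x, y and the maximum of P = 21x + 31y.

Corner points and P = 21x + 31y:
  (0, 221/9) → P = 6851/9
  (0, 19) → P = 589
  (10, 19) → P = 799

x = 10, y = 19, maximum P = 799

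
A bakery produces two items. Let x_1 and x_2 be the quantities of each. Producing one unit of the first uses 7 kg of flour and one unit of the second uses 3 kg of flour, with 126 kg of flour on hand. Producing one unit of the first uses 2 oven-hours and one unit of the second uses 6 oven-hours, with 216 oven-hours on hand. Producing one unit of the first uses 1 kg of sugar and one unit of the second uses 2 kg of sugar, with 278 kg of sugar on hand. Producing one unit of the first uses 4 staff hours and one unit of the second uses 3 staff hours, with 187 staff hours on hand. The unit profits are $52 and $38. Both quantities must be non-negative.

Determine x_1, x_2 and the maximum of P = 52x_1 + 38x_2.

Corner points and P = 52x_1 + 38x_2:
  (0, 0) → P = 0
  (0, 36) → P = 1368
  (18, 0) → P = 936
  (3, 35) → P = 1486

x_1 = 3, x_2 = 35, maximum P = 1486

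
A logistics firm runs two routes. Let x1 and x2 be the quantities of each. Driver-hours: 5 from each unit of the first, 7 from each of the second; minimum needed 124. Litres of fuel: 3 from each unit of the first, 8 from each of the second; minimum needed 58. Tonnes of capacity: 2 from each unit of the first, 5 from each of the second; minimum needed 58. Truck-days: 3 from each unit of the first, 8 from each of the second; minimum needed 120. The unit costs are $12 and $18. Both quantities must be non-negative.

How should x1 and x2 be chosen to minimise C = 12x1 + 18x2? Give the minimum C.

Extreme points and C = 12x1 + 18x2:
  (0, 124/7) → C = 2232/7
  (40, 0) → C = 480
  (8, 12) → C = 312
The feasible region is unbounded (it extends along (0, 1), (1, 0)), but C strictly increases along every unbounded feasible direction, so there is no improving ray and the minimum is attained at a vertex.

At the optimal vertex, 5x1 + 7x2 = 124 and 3x1 + 8x2 = 120.
Solving simultaneously gives x1 = 8, x2 = 12.

x1 = 8, x2 = 12, minimum C = 312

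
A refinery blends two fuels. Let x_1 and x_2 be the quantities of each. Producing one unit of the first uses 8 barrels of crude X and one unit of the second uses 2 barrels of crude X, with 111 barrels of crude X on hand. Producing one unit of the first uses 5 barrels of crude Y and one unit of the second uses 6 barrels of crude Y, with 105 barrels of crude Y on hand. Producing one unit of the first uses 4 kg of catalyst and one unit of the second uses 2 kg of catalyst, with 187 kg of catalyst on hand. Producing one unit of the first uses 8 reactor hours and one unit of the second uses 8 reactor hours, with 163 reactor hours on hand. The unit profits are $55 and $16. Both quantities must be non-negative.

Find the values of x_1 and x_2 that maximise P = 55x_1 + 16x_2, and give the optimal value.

x_1 = 12, x_2 = 15/2, maximum P = 780

The binding constraints are 8x_1 + 2x_2 = 111 and 5x_1 + 6x_2 = 105.
Solving simultaneously gives x_1 = 12, x_2 = 15/2.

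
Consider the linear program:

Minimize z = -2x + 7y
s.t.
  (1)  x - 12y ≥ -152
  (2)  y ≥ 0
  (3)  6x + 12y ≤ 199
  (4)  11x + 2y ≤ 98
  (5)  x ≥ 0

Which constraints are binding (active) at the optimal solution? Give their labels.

Extreme points and z = -2x + 7y:
  (436/67, 885/67) → z = 5323/67
  (0, 38/3) → z = 266/3
  (98/11, 0) → z = -196/11
  (0, 0) → z = 0

The minimum is at (98/11, 0). Substituting into each constraint, equality holds for (2) and (4); the remaining constraints have slack.

(2) and (4)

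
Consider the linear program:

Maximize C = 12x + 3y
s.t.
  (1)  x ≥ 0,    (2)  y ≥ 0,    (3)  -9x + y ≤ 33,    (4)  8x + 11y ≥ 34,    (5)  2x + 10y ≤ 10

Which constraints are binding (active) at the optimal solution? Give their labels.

Feasible corners and C = 12x + 3y:
  (17/4, 0) → C = 51
  (5, 0) → C = 60
  (115/29, 6/29) → C = 1398/29

The maximum is at (5, 0). Substituting into each constraint, equality holds for (2) and (5); the remaining constraints have slack.

(2) and (5)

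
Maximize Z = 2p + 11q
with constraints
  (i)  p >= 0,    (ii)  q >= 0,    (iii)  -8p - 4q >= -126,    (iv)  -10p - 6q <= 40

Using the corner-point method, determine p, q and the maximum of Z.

p = 0, q = 63/2, maximum Z = 693/2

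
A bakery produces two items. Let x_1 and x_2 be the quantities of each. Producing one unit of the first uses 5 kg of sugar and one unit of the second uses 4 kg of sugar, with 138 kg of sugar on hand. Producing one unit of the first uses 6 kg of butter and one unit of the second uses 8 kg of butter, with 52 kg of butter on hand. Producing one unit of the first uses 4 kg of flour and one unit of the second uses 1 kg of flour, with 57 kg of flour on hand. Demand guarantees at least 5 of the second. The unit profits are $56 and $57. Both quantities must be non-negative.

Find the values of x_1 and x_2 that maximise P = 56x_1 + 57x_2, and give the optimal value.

x_1 = 2, x_2 = 5, maximum P = 397

Vertices and P = 56x_1 + 57x_2:
  (0, 13/2) → P = 741/2
  (0, 5) → P = 285
  (2, 5) → P = 397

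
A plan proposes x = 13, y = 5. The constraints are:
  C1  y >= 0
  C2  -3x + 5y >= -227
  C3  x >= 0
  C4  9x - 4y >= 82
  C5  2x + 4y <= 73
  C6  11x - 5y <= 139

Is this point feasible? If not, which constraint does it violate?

C1: 5 ≥ 0 ✓
C2: -14 ≥ -227 ✓
C3: 13 ≥ 0 ✓
C4: 97 ≥ 82 ✓
C5: 46 ≤ 73 ✓
C6: 118 ≤ 139 ✓

feasible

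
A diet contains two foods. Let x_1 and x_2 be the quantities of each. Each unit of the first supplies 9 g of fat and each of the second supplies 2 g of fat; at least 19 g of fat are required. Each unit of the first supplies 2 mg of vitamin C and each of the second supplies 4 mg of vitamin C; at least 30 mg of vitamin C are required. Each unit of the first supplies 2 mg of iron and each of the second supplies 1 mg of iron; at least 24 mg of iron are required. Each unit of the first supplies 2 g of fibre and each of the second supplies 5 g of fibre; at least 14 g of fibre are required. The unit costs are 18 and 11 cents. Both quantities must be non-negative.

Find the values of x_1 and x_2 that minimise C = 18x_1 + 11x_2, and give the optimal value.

x_1 = 11, x_2 = 2, minimum C = 220

Corner points and C = 18x_1 + 11x_2:
  (0, 24) → C = 264
  (15, 0) → C = 270
  (11, 2) → C = 220
The feasible region is unbounded (it extends along (0, 1), (1, 0)), but C strictly increases along every unbounded feasible direction, so there is no improving ray and the minimum is attained at a vertex.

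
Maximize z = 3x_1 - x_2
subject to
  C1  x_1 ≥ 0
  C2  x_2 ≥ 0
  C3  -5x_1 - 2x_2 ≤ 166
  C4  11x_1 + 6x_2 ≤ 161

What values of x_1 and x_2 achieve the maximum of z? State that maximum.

Extreme points and z = 3x_1 - x_2:
  (0, 0) → z = 0
  (0, 161/6) → z = -161/6
  (161/11, 0) → z = 483/11

The optimum lies where x_2 = 0 and 11x_1 + 6x_2 = 161.
Solving simultaneously gives x_1 = 161/11, x_2 = 0.

x_1 = 161/11, x_2 = 0, maximum z = 483/11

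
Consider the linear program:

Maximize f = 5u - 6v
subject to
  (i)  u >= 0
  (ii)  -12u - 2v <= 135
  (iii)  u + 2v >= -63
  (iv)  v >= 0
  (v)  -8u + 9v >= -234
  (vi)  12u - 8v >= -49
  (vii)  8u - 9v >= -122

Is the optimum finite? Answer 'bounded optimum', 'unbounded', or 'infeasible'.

bounded optimum

Corner points and f = 5u - 6v:
  (0, 0) → f = 0
  (0, 49/8) → f = -147/4
  (117/4, 0) → f = 585/4
  (535/44, 268/11) → f = -3757/44
The feasible region has finitely many vertices and no improving ray; the maximum is 585/4 at (117/4, 0).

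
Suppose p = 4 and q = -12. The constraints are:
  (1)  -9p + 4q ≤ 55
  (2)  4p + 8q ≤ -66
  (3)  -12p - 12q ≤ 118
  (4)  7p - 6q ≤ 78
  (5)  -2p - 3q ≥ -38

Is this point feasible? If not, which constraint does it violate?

Constraint (4): 7p - 6q = 100, which is not ≤ 78. All other constraints are satisfied.

not feasible — violates (4)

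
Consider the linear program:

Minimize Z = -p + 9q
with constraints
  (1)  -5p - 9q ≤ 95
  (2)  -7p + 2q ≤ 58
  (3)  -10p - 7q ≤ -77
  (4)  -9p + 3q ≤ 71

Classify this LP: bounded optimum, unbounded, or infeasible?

unbounded

From the feasible point (1358/55, -267/11), moving in the direction (9, -5) keeps every constraint satisfied while Z decreases without bound.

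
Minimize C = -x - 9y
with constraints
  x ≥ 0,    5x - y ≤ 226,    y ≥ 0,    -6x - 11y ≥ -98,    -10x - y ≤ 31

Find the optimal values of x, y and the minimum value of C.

x = 0, y = 98/11, minimum C = -882/11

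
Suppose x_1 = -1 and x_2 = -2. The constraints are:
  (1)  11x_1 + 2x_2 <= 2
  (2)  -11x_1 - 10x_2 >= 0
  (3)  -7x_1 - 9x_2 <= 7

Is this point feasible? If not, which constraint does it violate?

Constraint (3): -7x_1 - 9x_2 = 25, which is not ≤ 7. All other constraints are satisfied.

not feasible — violates (3)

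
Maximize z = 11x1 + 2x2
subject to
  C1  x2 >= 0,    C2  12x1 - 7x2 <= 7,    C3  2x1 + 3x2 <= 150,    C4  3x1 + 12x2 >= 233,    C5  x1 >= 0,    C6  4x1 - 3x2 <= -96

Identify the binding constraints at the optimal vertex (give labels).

Extreme points and z = 11x1 + 2x2:
  (0, 50) → z = 100
  (9, 44) → z = 187
  (0, 32) → z = 64

The maximum is at (9, 44). Substituting into each constraint, equality holds for C3 and C6; the remaining constraints have slack.

C3 and C6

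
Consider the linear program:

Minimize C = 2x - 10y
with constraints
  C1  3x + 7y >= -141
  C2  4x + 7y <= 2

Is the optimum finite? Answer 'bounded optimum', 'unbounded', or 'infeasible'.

From the feasible point (143, -570/7), moving in the direction (-7, 4) keeps every constraint satisfied while C decreases without bound.

unbounded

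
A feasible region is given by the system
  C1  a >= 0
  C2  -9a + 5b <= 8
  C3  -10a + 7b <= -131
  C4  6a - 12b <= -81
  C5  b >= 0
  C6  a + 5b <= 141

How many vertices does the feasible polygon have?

The feasible vertices (each the meet of two boundaries and inside every other half-plane) are:
  (713/26, 266/13)
  (1642/57, 1279/57)
  (429/14, 309/14)

3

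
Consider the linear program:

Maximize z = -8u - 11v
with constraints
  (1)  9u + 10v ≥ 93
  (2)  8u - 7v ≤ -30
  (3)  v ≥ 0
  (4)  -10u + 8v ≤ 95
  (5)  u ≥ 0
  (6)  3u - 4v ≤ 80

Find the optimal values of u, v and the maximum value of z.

The feasible region is unbounded (it extends along (4, 5), (7, 8)), but z strictly decreases along every unbounded feasible direction, so there is no improving ray and the maximum is attained at a vertex.

The optimum lies where 9u + 10v = 93 and 8u - 7v = -30.
Solving simultaneously gives u = 27/11, v = 78/11.

u = 27/11, v = 78/11, maximum z = -1074/11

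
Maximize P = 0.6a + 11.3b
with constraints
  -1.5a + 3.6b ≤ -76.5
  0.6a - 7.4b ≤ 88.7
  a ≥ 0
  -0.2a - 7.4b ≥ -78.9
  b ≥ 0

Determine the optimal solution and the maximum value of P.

a = 209.5, b = 5, maximum P = 182.2

At the optimal vertex, 0.6a - 7.4b = 88.7 and -0.2a - 7.4b = -78.9.
Solving simultaneously gives a = 419/2, b = 5.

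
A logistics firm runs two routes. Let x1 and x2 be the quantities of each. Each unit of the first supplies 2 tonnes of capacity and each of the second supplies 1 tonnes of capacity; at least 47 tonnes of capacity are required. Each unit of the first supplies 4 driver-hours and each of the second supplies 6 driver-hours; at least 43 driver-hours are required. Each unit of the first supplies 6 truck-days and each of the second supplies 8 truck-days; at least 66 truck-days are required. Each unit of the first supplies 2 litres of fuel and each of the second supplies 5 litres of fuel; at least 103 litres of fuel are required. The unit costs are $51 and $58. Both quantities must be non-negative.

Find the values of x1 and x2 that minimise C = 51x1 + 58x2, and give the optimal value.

x1 = 33/2, x2 = 14, minimum C = 3307/2

Extreme points and C = 51x1 + 58x2:
  (0, 47) → C = 2726
  (103/2, 0) → C = 5253/2
  (33/2, 14) → C = 3307/2
The feasible region is unbounded (it extends along (0, 1), (1, 0)), but C strictly increases along every unbounded feasible direction, so there is no improving ray and the minimum is attained at a vertex.

The binding constraints are 2x1 + x2 = 47 and 2x1 + 5x2 = 103.
Solving simultaneously gives x1 = 33/2, x2 = 14.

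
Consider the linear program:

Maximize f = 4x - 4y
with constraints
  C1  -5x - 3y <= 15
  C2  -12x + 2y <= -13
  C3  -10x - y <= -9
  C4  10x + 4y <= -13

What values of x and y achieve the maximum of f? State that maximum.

x = 21/10, y = -17/2, maximum f = 212/5

Extreme points and f = 4x - 4y:
  (42/25, -39/5) → f = 948/25
  (21/10, -17/2) → f = 212/5
  (49/30, -22/3) → f = 538/15

The optimum lies where -5x - 3y = 15 and 10x + 4y = -13.
Solving simultaneously gives x = 21/10, y = -17/2.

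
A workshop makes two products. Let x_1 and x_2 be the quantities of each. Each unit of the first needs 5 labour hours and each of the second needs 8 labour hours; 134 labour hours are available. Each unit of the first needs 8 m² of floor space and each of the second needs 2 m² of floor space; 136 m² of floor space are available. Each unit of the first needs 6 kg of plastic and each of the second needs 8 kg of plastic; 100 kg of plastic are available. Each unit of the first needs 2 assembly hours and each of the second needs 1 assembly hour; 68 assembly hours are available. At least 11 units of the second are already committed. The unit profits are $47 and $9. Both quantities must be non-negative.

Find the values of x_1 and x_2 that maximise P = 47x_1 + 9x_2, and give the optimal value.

x_1 = 2, x_2 = 11, maximum P = 193

Vertices and P = 47x_1 + 9x_2:
  (0, 25/2) → P = 225/2
  (0, 11) → P = 99
  (2, 11) → P = 193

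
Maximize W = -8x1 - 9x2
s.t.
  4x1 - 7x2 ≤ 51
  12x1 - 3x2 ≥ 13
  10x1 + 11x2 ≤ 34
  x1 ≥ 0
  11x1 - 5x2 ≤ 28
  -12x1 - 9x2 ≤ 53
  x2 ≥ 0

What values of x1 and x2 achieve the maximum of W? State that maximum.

Corner points and W = -8x1 - 9x2:
  (245/162, 139/81) → W = -2231/81
  (13/12, 0) → W = -26/3
  (478/171, 94/171) → W = -4670/171
  (28/11, 0) → W = -224/11

The optimum lies where 12x1 - 3x2 = 13 and x2 = 0.
Solving simultaneously gives x1 = 13/12, x2 = 0.

x1 = 13/12, x2 = 0, maximum W = -26/3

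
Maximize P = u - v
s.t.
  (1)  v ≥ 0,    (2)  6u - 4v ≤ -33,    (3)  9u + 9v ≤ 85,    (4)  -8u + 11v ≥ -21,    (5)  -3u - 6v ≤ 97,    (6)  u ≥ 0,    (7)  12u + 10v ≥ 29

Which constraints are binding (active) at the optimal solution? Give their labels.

Feasible corners and P = u - v:
  (43/90, 269/30) → P = -382/45
  (0, 33/4) → P = -33/4
  (0, 85/9) → P = -85/9

The maximum is at (0, 33/4). Substituting into each constraint, equality holds for (2) and (6); the remaining constraints have slack.

(2) and (6)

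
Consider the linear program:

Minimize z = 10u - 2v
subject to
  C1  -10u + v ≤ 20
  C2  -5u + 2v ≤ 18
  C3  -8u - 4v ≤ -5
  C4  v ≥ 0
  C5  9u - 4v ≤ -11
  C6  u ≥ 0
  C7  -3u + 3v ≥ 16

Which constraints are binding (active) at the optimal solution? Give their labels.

C2 and C6

Feasible corners and z = 10u - 2v:
  (0, 9) → z = -18
  (31/15, 37/5) → z = 88/15
  (0, 16/3) → z = -32/3
The feasible region is unbounded (it extends along (4, 9), (2, 5)), but z strictly increases along every unbounded feasible direction, so there is no improving ray and the minimum is attained at a vertex.

The minimum is at (0, 9). Substituting into each constraint, equality holds for C2 and C6; the remaining constraints have slack.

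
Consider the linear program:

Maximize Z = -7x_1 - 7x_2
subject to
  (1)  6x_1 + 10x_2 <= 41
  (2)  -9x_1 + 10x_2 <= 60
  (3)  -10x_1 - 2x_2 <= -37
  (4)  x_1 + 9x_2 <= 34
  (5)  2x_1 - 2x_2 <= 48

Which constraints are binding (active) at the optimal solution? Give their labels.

(3) and (5)

Corner points and Z = -7x_1 - 7x_2:
  (36/11, 47/22) → Z = -833/22
  (281/16, -103/16) → Z = -623/8
  (85/12, -203/12) → Z = 413/6

The maximum is at (85/12, -203/12). Substituting into each constraint, equality holds for (3) and (5); the remaining constraints have slack.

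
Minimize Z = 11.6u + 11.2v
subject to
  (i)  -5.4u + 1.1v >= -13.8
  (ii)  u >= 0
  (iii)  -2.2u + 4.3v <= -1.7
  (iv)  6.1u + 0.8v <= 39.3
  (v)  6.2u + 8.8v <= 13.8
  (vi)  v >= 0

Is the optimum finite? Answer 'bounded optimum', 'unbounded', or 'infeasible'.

bounded optimum

Extreme points and Z = 11.6u + 11.2v:
  (3715/2301, 991/2301) → Z = 90322/3835
  (17/22, 0) → Z = 493/55
  (69/31, 0) → Z = 4002/155
The feasible region has finitely many vertices and no improving ray; the minimum is 493/55 at (17/22, 0).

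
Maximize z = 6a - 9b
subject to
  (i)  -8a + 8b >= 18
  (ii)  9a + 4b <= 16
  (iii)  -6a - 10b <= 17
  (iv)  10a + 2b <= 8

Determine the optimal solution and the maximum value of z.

Extreme points and z = 6a - 9b:
  (-79/32, -7/32) → z = -411/32
  (7/24, 61/24) → z = -169/8
  (0, 4) → z = -36
The feasible region is unbounded (it extends along (-4, 9), (-5, 3)), but z strictly decreases along every unbounded feasible direction, so there is no improving ray and the maximum is attained at a vertex.

The optimum lies where -8a + 8b = 18 and -6a - 10b = 17.
Solving simultaneously gives a = -79/32, b = -7/32.

a = -79/32, b = -7/32, maximum z = -411/32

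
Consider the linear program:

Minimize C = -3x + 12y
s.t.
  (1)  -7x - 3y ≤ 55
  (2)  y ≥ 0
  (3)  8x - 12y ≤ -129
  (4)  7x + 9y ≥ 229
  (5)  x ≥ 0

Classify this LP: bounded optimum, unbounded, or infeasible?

Feasible corners and C = -3x + 12y:
  (529/52, 2735/156) → C = 9353/52
  (0, 229/9) → C = 916/3
The feasible region has finitely many vertices and no improving ray; the minimum is 9353/52 at (529/52, 2735/156).

bounded optimum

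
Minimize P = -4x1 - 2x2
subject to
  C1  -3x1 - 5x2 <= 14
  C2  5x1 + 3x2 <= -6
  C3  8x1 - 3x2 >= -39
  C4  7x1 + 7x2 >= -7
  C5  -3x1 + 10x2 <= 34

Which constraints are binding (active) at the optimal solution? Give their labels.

Feasible corners and P = -4x1 - 2x2:
  (-3/2, 1/2) → P = 5
  (-162/59, 152/59) → P = 344/59
  (-44/13, 31/13) → P = 114/13

The minimum is at (-3/2, 1/2). Substituting into each constraint, equality holds for C2 and C4; the remaining constraints have slack.

C2 and C4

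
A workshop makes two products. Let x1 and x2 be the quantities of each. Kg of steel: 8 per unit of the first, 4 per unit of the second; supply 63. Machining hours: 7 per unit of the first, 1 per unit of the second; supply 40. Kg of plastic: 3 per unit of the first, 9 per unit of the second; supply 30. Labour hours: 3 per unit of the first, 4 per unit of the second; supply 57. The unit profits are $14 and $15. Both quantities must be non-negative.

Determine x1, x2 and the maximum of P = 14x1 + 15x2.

x1 = 11/2, x2 = 3/2, maximum P = 199/2

Corner points and P = 14x1 + 15x2:
  (0, 0) → P = 0
  (0, 10/3) → P = 50
  (40/7, 0) → P = 80
  (11/2, 3/2) → P = 199/2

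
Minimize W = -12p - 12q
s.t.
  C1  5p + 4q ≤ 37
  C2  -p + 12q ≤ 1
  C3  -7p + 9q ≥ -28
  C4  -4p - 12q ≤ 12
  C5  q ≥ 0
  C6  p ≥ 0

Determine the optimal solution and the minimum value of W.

p = 23/5, q = 7/15, minimum W = -304/5

Extreme points and W = -12p - 12q:
  (23/5, 7/15) → W = -304/5
  (0, 1/12) → W = -1
  (4, 0) → W = -48
  (0, 0) → W = 0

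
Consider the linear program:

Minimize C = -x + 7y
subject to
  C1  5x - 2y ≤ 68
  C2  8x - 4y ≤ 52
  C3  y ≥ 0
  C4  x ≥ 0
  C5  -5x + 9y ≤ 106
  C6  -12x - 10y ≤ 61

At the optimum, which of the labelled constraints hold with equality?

Corner points and C = -x + 7y:
  (13/2, 0) → C = -13/2
  (223/13, 277/13) → C = 132
  (0, 0) → C = 0
  (0, 106/9) → C = 742/9

The minimum is at (13/2, 0). Substituting into each constraint, equality holds for C2 and C3; the remaining constraints have slack.

C2 and C3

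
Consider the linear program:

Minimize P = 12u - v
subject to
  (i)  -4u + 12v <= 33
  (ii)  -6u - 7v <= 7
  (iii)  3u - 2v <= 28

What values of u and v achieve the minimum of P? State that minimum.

Extreme points and P = 12u - v:
  (-63/20, 17/10) → P = -79/2
  (201/14, 211/28) → P = 659/4
  (182/33, -63/11) → P = 791/11

At the optimal vertex, -4u + 12v = 33 and -6u - 7v = 7.
Solving simultaneously gives u = -63/20, v = 17/10.

u = -63/20, v = 17/10, minimum P = -79/2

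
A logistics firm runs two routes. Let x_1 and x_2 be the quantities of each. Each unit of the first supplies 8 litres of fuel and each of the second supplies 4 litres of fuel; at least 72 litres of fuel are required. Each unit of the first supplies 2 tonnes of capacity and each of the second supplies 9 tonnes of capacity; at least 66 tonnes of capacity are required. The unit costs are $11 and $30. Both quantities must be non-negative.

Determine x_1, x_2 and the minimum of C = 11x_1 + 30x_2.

x_1 = 6, x_2 = 6, minimum C = 246

Feasible corners and C = 11x_1 + 30x_2:
  (0, 18) → C = 540
  (33, 0) → C = 363
  (6, 6) → C = 246
The feasible region is unbounded (it extends along (0, 1), (1, 0)), but C strictly increases along every unbounded feasible direction, so there is no improving ray and the minimum is attained at a vertex.

At the optimal vertex, 8x_1 + 4x_2 = 72 and 2x_1 + 9x_2 = 66.
Solving simultaneously gives x_1 = 6, x_2 = 6.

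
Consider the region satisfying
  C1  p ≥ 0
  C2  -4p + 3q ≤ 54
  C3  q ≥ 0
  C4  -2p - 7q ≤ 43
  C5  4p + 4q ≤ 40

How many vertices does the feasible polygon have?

3

Intersecting each pair of boundary lines and keeping only the points that satisfy every inequality leaves:
  (0, 0)
  (0, 10)
  (10, 0)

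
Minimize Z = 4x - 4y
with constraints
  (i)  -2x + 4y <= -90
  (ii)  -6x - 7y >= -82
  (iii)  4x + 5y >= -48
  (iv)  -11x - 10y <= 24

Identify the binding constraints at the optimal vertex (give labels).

Extreme points and Z = 4x - 4y:
  (479/19, -188/19) → Z = 2668/19
  (201/16, -519/32) → Z = 921/8
  (373, -308) → Z = 2724
  (24, -144/5) → Z = 1056/5

The minimum is at (201/16, -519/32). Substituting into each constraint, equality holds for (i) and (iv); the remaining constraints have slack.

(i) and (iv)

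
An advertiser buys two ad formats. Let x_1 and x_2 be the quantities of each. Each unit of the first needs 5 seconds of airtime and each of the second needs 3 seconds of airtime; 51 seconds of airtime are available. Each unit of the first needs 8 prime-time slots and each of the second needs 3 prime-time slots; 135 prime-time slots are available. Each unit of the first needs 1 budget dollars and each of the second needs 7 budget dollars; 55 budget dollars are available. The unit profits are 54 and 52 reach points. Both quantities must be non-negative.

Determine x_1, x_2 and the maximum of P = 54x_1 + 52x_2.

Extreme points and P = 54x_1 + 52x_2:
  (0, 0) → P = 0
  (0, 55/7) → P = 2860/7
  (51/5, 0) → P = 2754/5
  (6, 7) → P = 688

At the optimal vertex, 5x_1 + 3x_2 = 51 and x_1 + 7x_2 = 55.
Solving simultaneously gives x_1 = 6, x_2 = 7.

x_1 = 6, x_2 = 7, maximum P = 688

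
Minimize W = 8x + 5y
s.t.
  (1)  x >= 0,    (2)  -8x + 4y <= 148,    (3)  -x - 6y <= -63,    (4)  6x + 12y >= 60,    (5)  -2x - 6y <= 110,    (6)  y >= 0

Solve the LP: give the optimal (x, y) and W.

x = 0, y = 21/2, minimum W = 105/2

The feasible region is unbounded (it extends along (1, 2), (1, 0)), but W strictly increases along every unbounded feasible direction, so there is no improving ray and the minimum is attained at a vertex.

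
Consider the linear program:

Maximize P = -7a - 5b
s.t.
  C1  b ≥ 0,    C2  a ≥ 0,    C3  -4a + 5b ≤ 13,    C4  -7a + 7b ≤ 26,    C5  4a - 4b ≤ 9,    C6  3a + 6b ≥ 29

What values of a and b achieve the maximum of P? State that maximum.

a = 67/39, b = 155/39, maximum P = -1244/39

Feasible corners and P = -7a - 5b:
  (97/4, 22) → P = -1119/4
  (67/39, 155/39) → P = -1244/39
  (85/18, 89/36) → P = -545/12

At the optimal vertex, -4a + 5b = 13 and 3a + 6b = 29.
Solving simultaneously gives a = 67/39, b = 155/39.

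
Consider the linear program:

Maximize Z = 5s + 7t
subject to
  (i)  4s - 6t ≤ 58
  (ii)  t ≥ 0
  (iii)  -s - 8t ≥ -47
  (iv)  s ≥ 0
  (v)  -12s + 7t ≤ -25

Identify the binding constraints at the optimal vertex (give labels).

Vertices and Z = 5s + 7t:
  (29/2, 0) → Z = 145/2
  (373/19, 65/19) → Z = 2320/19
  (25/12, 0) → Z = 125/12
  (529/103, 539/103) → Z = 6418/103

The maximum is at (373/19, 65/19). Substituting into each constraint, equality holds for (i) and (iii); the remaining constraints have slack.

(i) and (iii)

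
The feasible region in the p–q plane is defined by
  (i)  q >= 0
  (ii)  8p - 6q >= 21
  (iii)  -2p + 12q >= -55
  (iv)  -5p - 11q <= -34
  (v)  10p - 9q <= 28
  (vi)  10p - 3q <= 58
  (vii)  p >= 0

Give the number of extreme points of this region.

The feasible vertices (each the meet of two boundaries and inside every other half-plane) are:
  (435/118, 167/118)
  (95/12, 127/18)
  (614/155, 40/31)
  (73/10, 5)

4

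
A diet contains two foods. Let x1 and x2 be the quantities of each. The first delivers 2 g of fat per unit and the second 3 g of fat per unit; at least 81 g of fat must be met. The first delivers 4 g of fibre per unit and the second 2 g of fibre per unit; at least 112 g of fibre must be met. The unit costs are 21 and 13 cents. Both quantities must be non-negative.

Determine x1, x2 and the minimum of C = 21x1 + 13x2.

x1 = 87/4, x2 = 25/2, minimum C = 2477/4

Corner points and C = 21x1 + 13x2:
  (0, 56) → C = 728
  (81/2, 0) → C = 1701/2
  (87/4, 25/2) → C = 2477/4
The feasible region is unbounded (it extends along (0, 1), (1, 0)), but C strictly increases along every unbounded feasible direction, so there is no improving ray and the minimum is attained at a vertex.

The binding constraints are 2x1 + 3x2 = 81 and 4x1 + 2x2 = 112.
Solving simultaneously gives x1 = 87/4, x2 = 25/2.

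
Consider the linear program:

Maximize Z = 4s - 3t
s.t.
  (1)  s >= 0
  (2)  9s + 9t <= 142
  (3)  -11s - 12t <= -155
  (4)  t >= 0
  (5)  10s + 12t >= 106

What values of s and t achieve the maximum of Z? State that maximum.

Vertices and Z = 4s - 3t:
  (0, 142/9) → Z = -142/3
  (0, 155/12) → Z = -155/4
  (142/9, 0) → Z = 568/9
  (155/11, 0) → Z = 620/11

s = 142/9, t = 0, maximum Z = 568/9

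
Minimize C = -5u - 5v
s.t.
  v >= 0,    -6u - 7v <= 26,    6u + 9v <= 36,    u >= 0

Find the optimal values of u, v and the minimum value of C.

Extreme points and C = -5u - 5v:
  (6, 0) → C = -30
  (0, 0) → C = 0
  (0, 4) → C = -20

u = 6, v = 0, minimum C = -30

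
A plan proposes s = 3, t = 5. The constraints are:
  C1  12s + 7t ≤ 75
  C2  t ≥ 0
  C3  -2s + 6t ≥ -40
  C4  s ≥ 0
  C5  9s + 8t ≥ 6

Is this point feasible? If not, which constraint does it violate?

C1: 71 ≤ 75 ✓
C2: 5 ≥ 0 ✓
C3: 24 ≥ -40 ✓
C4: 3 ≥ 0 ✓
C5: 67 ≥ 6 ✓

feasible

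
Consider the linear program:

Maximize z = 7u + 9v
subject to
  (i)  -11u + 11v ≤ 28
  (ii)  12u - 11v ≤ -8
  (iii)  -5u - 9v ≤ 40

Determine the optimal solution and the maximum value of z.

u = 20, v = 248/11, maximum z = 3772/11

Corner points and z = 7u + 9v:
  (20, 248/11) → z = 3772/11
  (-346/77, -150/77) → z = -3772/77
  (-512/163, -440/163) → z = -7544/163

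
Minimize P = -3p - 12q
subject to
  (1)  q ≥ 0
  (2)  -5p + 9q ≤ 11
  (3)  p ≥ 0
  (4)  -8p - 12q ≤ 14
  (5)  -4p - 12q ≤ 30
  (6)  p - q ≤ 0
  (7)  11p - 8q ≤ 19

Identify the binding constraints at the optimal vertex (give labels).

Vertices and P = -3p - 12q:
  (0, 0) → P = 0
  (0, 11/9) → P = -44/3
  (11/4, 11/4) → P = -165/4

The minimum is at (11/4, 11/4). Substituting into each constraint, equality holds for (2) and (6); the remaining constraints have slack.

(2) and (6)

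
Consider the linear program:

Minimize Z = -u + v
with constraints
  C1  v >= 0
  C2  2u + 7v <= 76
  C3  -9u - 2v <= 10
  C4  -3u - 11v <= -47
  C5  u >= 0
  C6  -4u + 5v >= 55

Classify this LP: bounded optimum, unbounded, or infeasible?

infeasible

The boundaries v = 0 and 2u + 7v = 76 meet at (38, 0), but that point violates -4u + 5v ≥ 55. Every candidate vertex is excluded by some other constraint, so the feasible region is empty.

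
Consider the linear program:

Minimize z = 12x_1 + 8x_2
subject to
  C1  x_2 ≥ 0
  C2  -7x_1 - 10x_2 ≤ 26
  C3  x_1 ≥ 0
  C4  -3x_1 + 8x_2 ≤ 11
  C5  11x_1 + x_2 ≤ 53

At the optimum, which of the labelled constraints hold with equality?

Corner points and z = 12x_1 + 8x_2:
  (0, 0) → z = 0
  (53/11, 0) → z = 636/11
  (0, 11/8) → z = 11
  (59/13, 40/13) → z = 1028/13

The minimum is at (0, 0). Substituting into each constraint, equality holds for C1 and C3; the remaining constraints have slack.

C1 and C3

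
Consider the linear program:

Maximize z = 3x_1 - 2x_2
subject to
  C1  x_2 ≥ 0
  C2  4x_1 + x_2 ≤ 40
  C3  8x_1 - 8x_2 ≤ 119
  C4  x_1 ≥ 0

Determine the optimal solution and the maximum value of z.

x_1 = 10, x_2 = 0, maximum z = 30

Vertices and z = 3x_1 - 2x_2:
  (10, 0) → z = 30
  (0, 0) → z = 0
  (0, 40) → z = -80

The optimum lies where x_2 = 0 and 4x_1 + x_2 = 40.
Solving simultaneously gives x_1 = 10, x_2 = 0.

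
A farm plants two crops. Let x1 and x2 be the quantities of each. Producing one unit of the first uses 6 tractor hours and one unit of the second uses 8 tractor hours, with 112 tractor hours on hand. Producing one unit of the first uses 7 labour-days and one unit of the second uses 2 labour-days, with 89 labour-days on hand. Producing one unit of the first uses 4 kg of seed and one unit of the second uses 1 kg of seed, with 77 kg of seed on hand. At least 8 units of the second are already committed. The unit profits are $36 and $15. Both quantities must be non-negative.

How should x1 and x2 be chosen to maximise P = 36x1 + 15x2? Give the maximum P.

x1 = 8, x2 = 8, maximum P = 408

Vertices and P = 36x1 + 15x2:
  (0, 14) → P = 210
  (0, 8) → P = 120
  (8, 8) → P = 408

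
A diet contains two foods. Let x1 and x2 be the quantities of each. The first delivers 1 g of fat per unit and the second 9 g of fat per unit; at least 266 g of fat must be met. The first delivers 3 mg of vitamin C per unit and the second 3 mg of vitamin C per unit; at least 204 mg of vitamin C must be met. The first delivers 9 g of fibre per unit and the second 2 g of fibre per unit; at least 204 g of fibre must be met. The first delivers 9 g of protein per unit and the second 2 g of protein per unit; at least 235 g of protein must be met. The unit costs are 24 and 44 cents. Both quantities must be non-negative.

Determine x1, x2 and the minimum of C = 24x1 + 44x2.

Feasible corners and C = 24x1 + 44x2:
  (0, 235/2) → C = 5170
  (266, 0) → C = 6384
  (173/4, 99/4) → C = 2127
  (99/7, 377/7) → C = 18964/7
The feasible region is unbounded (it extends along (0, 1), (1, 0)), but C strictly increases along every unbounded feasible direction, so there is no improving ray and the minimum is attained at a vertex.

At the optimal vertex, x1 + 9x2 = 266 and 3x1 + 3x2 = 204.
Solving simultaneously gives x1 = 173/4, x2 = 99/4.

x1 = 173/4, x2 = 99/4, minimum C = 2127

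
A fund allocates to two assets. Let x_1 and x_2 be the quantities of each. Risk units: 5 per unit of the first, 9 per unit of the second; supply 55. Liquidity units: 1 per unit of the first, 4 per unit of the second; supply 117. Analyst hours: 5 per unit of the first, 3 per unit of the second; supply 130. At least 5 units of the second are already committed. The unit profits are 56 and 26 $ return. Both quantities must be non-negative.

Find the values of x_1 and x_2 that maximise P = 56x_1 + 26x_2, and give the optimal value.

x_1 = 2, x_2 = 5, maximum P = 242

Feasible corners and P = 56x_1 + 26x_2:
  (0, 55/9) → P = 1430/9
  (0, 5) → P = 130
  (2, 5) → P = 242

At the optimal vertex, 5x_1 + 9x_2 = 55 and x_2 = 5.
Solving simultaneously gives x_1 = 2, x_2 = 5.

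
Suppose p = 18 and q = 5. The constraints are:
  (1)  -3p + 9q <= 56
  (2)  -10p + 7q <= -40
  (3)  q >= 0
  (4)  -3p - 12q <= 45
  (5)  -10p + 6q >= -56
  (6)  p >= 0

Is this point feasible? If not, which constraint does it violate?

not feasible — violates (5)

Constraint (5): -10p + 6q = -150, which is not ≥ -56. All other constraints are satisfied.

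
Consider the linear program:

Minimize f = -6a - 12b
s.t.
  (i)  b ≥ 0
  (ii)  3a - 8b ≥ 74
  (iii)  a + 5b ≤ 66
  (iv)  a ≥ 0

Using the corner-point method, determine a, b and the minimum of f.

a = 66, b = 0, minimum f = -396

Feasible corners and f = -6a - 12b:
  (74/3, 0) → f = -148
  (66, 0) → f = -396
  (898/23, 124/23) → f = -6876/23

The optimum lies where b = 0 and a + 5b = 66.
Solving simultaneously gives a = 66, b = 0.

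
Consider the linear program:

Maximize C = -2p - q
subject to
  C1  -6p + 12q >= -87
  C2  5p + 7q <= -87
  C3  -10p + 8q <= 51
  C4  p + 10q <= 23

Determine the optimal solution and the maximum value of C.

p = -109/6, q = -49/3, maximum C = 158/3

Corner points and C = -2p - q:
  (-145/34, -319/34) → C = 609/34
  (-109/6, -49/3) → C = 158/3
  (-1053/110, -123/22) → C = 2721/110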